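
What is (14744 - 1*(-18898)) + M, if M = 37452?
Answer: 71094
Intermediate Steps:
(14744 - 1*(-18898)) + M = (14744 - 1*(-18898)) + 37452 = (14744 + 18898) + 37452 = 33642 + 37452 = 71094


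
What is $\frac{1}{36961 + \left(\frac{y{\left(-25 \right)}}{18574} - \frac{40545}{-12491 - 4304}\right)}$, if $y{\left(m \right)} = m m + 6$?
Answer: $\frac{62390066}{2306151965521} \approx 2.7054 \cdot 10^{-5}$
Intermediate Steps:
$y{\left(m \right)} = 6 + m^{2}$ ($y{\left(m \right)} = m^{2} + 6 = 6 + m^{2}$)
$\frac{1}{36961 + \left(\frac{y{\left(-25 \right)}}{18574} - \frac{40545}{-12491 - 4304}\right)} = \frac{1}{36961 - \left(\frac{40545}{-12491 - 4304} - \frac{6 + \left(-25\right)^{2}}{18574}\right)} = \frac{1}{36961 - \left(\frac{40545}{-12491 - 4304} - \left(6 + 625\right) \frac{1}{18574}\right)} = \frac{1}{36961 + \left(631 \cdot \frac{1}{18574} - \frac{40545}{-16795}\right)} = \frac{1}{36961 + \left(\frac{631}{18574} - - \frac{8109}{3359}\right)} = \frac{1}{36961 + \left(\frac{631}{18574} + \frac{8109}{3359}\right)} = \frac{1}{36961 + \frac{152736095}{62390066}} = \frac{1}{\frac{2306151965521}{62390066}} = \frac{62390066}{2306151965521}$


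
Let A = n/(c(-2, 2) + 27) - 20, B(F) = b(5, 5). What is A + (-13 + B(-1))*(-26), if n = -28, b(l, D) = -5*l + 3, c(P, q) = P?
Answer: 22222/25 ≈ 888.88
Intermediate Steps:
b(l, D) = 3 - 5*l
B(F) = -22 (B(F) = 3 - 5*5 = 3 - 25 = -22)
A = -528/25 (A = -28/(-2 + 27) - 20 = -28/25 - 20 = -528/25 ≈ -21.120)
A + (-13 + B(-1))*(-26) = -528/25 + (-13 - 22)*(-26) = -528/25 - 35*(-26) = -528/25 + 910 = 22222/25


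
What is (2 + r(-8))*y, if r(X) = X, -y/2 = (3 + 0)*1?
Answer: 36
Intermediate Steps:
y = -6 (y = -2*(3 + 0) = -6 ≈ -6.0000)
(2 + r(-8))*y = (2 - 8)*(-6) = -6*(-6) = 36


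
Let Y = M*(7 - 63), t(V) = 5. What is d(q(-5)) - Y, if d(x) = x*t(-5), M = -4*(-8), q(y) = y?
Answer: 1767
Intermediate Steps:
M = 32
Y = -1792 (Y = 32*(7 - 63) = 32*(-56) = -1792)
d(x) = 5*x (d(x) = x*5 = 5*x)
d(q(-5)) - Y = 5*(-5) - 1*(-1792) = -25 + 1792 = 1767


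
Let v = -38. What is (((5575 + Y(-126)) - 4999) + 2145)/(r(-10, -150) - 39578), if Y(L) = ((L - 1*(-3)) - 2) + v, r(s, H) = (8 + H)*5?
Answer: -1279/20144 ≈ -0.063493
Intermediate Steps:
r(s, H) = 40 + 5*H
Y(L) = -37 + L (Y(L) = ((L - 1*(-3)) - 2) - 38 = ((L + 3) - 2) - 38 = ((3 + L) - 2) - 38 = (1 + L) - 38 = -37 + L)
(((5575 + Y(-126)) - 4999) + 2145)/(r(-10, -150) - 39578) = (((5575 + (-37 - 126)) - 4999) + 2145)/((40 + 5*(-150)) - 39578) = (((5575 - 163) - 4999) + 2145)/((40 - 750) - 39578) = ((5412 - 4999) + 2145)/(-710 - 39578) = (413 + 2145)/(-40288) = 2558*(-1/40288) = -1279/20144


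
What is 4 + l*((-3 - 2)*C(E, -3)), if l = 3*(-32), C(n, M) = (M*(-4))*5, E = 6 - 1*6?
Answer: 28804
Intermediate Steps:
E = 0 (E = 6 - 6 = 0)
C(n, M) = -20*M (C(n, M) = -4*M*5 = -20*M)
l = -96
4 + l*((-3 - 2)*C(E, -3)) = 4 - 96*(-3 - 2)*(-20*(-3)) = 4 - (-480)*60 = 4 - 96*(-300) = 4 + 28800 = 28804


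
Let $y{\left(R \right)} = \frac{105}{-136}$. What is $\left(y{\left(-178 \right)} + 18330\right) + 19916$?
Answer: $\frac{5201351}{136} \approx 38245.0$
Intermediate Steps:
$y{\left(R \right)} = - \frac{105}{136}$ ($y{\left(R \right)} = 105 \left(- \frac{1}{136}\right) = - \frac{105}{136}$)
$\left(y{\left(-178 \right)} + 18330\right) + 19916 = \left(- \frac{105}{136} + 18330\right) + 19916 = \frac{2492775}{136} + 19916 = \frac{5201351}{136}$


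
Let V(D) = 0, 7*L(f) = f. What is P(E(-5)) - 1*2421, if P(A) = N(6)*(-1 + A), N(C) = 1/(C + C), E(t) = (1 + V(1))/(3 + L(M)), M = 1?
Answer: -213053/88 ≈ -2421.1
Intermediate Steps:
L(f) = f/7
E(t) = 7/22 (E(t) = (1 + 0)/(3 + (⅐)*1) = 1/(3 + ⅐) = 1/(22/7) = 1*(7/22) = 7/22)
N(C) = 1/(2*C)
P(A) = -1/12 + A/12 (P(A) = ((½)/6)*(-1 + A) = ((½)*(⅙))*(-1 + A) = (-1 + A)/12 = -1/12 + A/12)
P(E(-5)) - 1*2421 = (-1/12 + (1/12)*(7/22)) - 1*2421 = (-1/12 + 7/264) - 2421 = -5/88 - 2421 = -213053/88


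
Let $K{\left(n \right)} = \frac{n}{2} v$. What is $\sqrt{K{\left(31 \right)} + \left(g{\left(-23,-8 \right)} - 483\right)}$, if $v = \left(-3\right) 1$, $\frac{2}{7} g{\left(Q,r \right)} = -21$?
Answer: $3 i \sqrt{67} \approx 24.556 i$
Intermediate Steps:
$g{\left(Q,r \right)} = - \frac{147}{2}$ ($g{\left(Q,r \right)} = \frac{7}{2} \left(-21\right) = - \frac{147}{2}$)
$v = -3$
$K{\left(n \right)} = - \frac{3 n}{2}$ ($K{\left(n \right)} = \frac{n}{2} \left(-3\right) = - \frac{3 n}{2}$)
$\sqrt{K{\left(31 \right)} + \left(g{\left(-23,-8 \right)} - 483\right)} = \sqrt{\left(- \frac{3}{2}\right) 31 - \frac{1113}{2}} = \sqrt{- \frac{93}{2} - \frac{1113}{2}} = \sqrt{-603} = 3 i \sqrt{67}$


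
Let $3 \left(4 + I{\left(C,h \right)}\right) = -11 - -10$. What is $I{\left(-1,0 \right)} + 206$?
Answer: $\frac{605}{3} \approx 201.67$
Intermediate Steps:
$I{\left(C,h \right)} = - \frac{13}{3}$ ($I{\left(C,h \right)} = -4 + \frac{-11 - -10}{3} = -4 + \frac{-11 + 10}{3} = -4 + \frac{1}{3} \left(-1\right) = -4 - \frac{1}{3} = - \frac{13}{3}$)
$I{\left(-1,0 \right)} + 206 = - \frac{13}{3} + 206 = \frac{605}{3}$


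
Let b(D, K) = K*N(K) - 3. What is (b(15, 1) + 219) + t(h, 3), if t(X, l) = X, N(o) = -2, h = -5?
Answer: 209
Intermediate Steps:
b(D, K) = -3 - 2*K (b(D, K) = K*(-2) - 3 = -2*K - 3 = -3 - 2*K)
(b(15, 1) + 219) + t(h, 3) = ((-3 - 2*1) + 219) - 5 = ((-3 - 2) + 219) - 5 = (-5 + 219) - 5 = 214 - 5 = 209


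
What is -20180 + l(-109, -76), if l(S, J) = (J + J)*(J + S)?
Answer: 7940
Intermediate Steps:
l(S, J) = 2*J*(J + S) (l(S, J) = (2*J)*(J + S) = 2*J*(J + S))
-20180 + l(-109, -76) = -20180 + 2*(-76)*(-76 - 109) = -20180 + 2*(-76)*(-185) = -20180 + 28120 = 7940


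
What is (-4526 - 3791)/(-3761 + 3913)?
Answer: -8317/152 ≈ -54.717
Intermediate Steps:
(-4526 - 3791)/(-3761 + 3913) = -8317/152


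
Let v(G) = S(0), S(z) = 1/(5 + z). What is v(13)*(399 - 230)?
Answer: 169/5 ≈ 33.800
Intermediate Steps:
v(G) = ⅕ (v(G) = 1/(5 + 0) = 1/5 = ⅕)
v(13)*(399 - 230) = (399 - 230)/5 = (⅕)*169 = 169/5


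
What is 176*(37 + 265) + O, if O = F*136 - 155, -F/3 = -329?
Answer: 187229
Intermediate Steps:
F = 987 (F = -3*(-329) = 987)
O = 134077 (O = 987*136 - 155 = 134232 - 155 = 134077)
176*(37 + 265) + O = 176*(37 + 265) + 134077 = 176*302 + 134077 = 53152 + 134077 = 187229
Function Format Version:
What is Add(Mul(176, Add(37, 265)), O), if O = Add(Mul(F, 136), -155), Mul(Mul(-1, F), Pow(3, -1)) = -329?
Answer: 187229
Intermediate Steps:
F = 987 (F = Mul(-3, -329) = 987)
O = 134077 (O = Add(Mul(987, 136), -155) = Add(134232, -155) = 134077)
Add(Mul(176, Add(37, 265)), O) = Add(Mul(176, Add(37, 265)), 134077) = Add(Mul(176, 302), 134077) = Add(53152, 134077) = 187229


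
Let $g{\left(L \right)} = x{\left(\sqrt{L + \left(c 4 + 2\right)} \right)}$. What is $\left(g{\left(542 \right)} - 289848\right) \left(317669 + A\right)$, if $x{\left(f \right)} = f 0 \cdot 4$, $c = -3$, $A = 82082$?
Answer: $-115867027848$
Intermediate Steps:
$x{\left(f \right)} = 0$ ($x{\left(f \right)} = 0 \cdot 4 = 0$)
$g{\left(L \right)} = 0$
$\left(g{\left(542 \right)} - 289848\right) \left(317669 + A\right) = \left(0 - 289848\right) \left(317669 + 82082\right) = \left(-289848\right) 399751 = -115867027848$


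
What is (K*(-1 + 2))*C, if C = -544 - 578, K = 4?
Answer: -4488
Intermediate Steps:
C = -1122
(K*(-1 + 2))*C = (4*(-1 + 2))*(-1122) = (4*1)*(-1122) = 4*(-1122) = -4488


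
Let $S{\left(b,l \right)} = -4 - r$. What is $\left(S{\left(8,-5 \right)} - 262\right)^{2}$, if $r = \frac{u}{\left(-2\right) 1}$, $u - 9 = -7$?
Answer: $70225$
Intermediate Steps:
$u = 2$ ($u = 9 - 7 = 2$)
$r = -1$ ($r = \frac{2}{\left(-2\right) 1} = \frac{2}{-2} = 2 \left(- \frac{1}{2}\right) = -1$)
$S{\left(b,l \right)} = -3$ ($S{\left(b,l \right)} = -4 - -1 = -4 + 1 = -3$)
$\left(S{\left(8,-5 \right)} - 262\right)^{2} = \left(-3 - 262\right)^{2} = \left(-265\right)^{2} = 70225$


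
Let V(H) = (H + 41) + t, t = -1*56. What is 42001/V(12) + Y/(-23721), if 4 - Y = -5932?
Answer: -332107843/23721 ≈ -14001.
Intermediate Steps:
Y = 5936 (Y = 4 - 1*(-5932) = 4 + 5932 = 5936)
t = -56
V(H) = -15 + H (V(H) = (H + 41) - 56 = (41 + H) - 56 = -15 + H)
42001/V(12) + Y/(-23721) = 42001/(-15 + 12) + 5936/(-23721) = 42001/(-3) + 5936*(-1/23721) = 42001*(-⅓) - 5936/23721 = -42001/3 - 5936/23721 = -332107843/23721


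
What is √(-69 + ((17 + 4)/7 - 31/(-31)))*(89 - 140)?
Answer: -51*I*√65 ≈ -411.18*I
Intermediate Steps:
√(-69 + ((17 + 4)/7 - 31/(-31)))*(89 - 140) = √(-69 + (21*(⅐) - 31*(-1/31)))*(-51) = √(-69 + (3 + 1))*(-51) = √(-69 + 4)*(-51) = √(-65)*(-51) = (I*√65)*(-51) = -51*I*√65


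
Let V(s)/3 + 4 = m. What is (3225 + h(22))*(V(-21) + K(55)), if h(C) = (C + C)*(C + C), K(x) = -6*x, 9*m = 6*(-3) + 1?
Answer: -5382923/3 ≈ -1.7943e+6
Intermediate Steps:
m = -17/9 (m = (6*(-3) + 1)/9 = (-18 + 1)/9 = (⅑)*(-17) = -17/9 ≈ -1.8889)
V(s) = -53/3 (V(s) = -12 + 3*(-17/9) = -12 - 17/3 = -53/3)
h(C) = 4*C² (h(C) = (2*C)*(2*C) = 4*C²)
(3225 + h(22))*(V(-21) + K(55)) = (3225 + 4*22²)*(-53/3 - 6*55) = (3225 + 4*484)*(-53/3 - 330) = (3225 + 1936)*(-1043/3) = 5161*(-1043/3) = -5382923/3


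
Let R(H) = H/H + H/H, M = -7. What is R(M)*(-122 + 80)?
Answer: -84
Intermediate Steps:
R(H) = 2 (R(H) = 1 + 1 = 2)
R(M)*(-122 + 80) = 2*(-122 + 80) = 2*(-42) = -84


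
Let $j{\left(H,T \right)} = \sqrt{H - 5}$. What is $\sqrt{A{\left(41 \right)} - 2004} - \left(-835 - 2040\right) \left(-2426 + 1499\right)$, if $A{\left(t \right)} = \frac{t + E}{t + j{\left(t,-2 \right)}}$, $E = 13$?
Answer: $-2665125 + \frac{i \sqrt{4424298}}{47} \approx -2.6651 \cdot 10^{6} + 44.753 i$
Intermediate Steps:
$j{\left(H,T \right)} = \sqrt{-5 + H}$
$A{\left(t \right)} = \frac{13 + t}{t + \sqrt{-5 + t}}$ ($A{\left(t \right)} = \frac{t + 13}{t + \sqrt{-5 + t}} = \frac{13 + t}{t + \sqrt{-5 + t}}$)
$\sqrt{A{\left(41 \right)} - 2004} - \left(-835 - 2040\right) \left(-2426 + 1499\right) = \sqrt{\frac{13 + 41}{41 + \sqrt{-5 + 41}} - 2004} - \left(-835 - 2040\right) \left(-2426 + 1499\right) = \sqrt{\frac{1}{41 + \sqrt{36}} \cdot 54 - 2004} - \left(-2875\right) \left(-927\right) = \sqrt{\frac{1}{41 + 6} \cdot 54 - 2004} - 2665125 = \sqrt{\frac{1}{47} \cdot 54 - 2004} - 2665125 = \sqrt{\frac{54}{47} - 2004} - 2665125 = \sqrt{- \frac{94134}{47}} - 2665125 = \frac{i \sqrt{4424298}}{47} - 2665125 = -2665125 + \frac{i \sqrt{4424298}}{47}$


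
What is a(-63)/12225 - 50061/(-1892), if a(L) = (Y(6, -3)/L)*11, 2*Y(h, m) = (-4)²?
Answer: 3505051289/132470100 ≈ 26.459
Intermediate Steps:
Y(h, m) = 8 (Y(h, m) = (½)*(-4)² = (½)*16 = 8)
a(L) = 88/L (a(L) = (8/L)*11 = 88/L)
a(-63)/12225 - 50061/(-1892) = (88/(-63))/12225 - 50061/(-1892) = (88*(-1/63))*(1/12225) - 50061*(-1/1892) = -88/63*1/12225 + 4551/172 = -88/770175 + 4551/172 = 3505051289/132470100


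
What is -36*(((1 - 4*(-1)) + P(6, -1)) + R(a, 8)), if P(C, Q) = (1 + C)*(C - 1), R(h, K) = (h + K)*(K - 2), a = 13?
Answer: -5976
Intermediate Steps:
R(h, K) = (-2 + K)*(K + h) (R(h, K) = (K + h)*(-2 + K) = (-2 + K)*(K + h))
P(C, Q) = (1 + C)*(-1 + C)
-36*(((1 - 4*(-1)) + P(6, -1)) + R(a, 8)) = -36*(((1 - 4*(-1)) + (-1 + 6**2)) + (8**2 - 2*8 - 2*13 + 8*13)) = -36*(((1 + 4) + (-1 + 36)) + (64 - 16 - 26 + 104)) = -36*((5 + 35) + 126) = -36*(40 + 126) = -36*166 = -5976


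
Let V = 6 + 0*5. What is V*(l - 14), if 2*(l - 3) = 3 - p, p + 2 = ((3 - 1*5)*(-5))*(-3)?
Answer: 39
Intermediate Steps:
V = 6 (V = 6 + 0 = 6)
p = -32 (p = -2 + ((3 - 1*5)*(-5))*(-3) = -2 + ((3 - 5)*(-5))*(-3) = -2 - 2*(-5)*(-3) = -2 + 10*(-3) = -2 - 30 = -32)
l = 41/2 (l = 3 + (3 - 1*(-32))/2 = 3 + (3 + 32)/2 = 3 + (½)*35 = 3 + 35/2 = 41/2 ≈ 20.500)
V*(l - 14) = 6*(41/2 - 14) = 6*(13/2) = 39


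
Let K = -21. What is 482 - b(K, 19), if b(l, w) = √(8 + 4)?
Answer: 482 - 2*√3 ≈ 478.54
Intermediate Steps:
b(l, w) = 2*√3 (b(l, w) = √12 = 2*√3)
482 - b(K, 19) = 482 - 2*√3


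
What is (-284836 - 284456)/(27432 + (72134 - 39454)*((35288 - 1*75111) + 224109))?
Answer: -142323/1505623478 ≈ -9.4528e-5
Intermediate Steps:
(-284836 - 284456)/(27432 + (72134 - 39454)*((35288 - 1*75111) + 224109)) = -569292/(27432 + 32680*((35288 - 75111) + 224109)) = -569292/(27432 + 32680*(-39823 + 224109)) = -569292/(27432 + 32680*184286) = -569292/(27432 + 6022466480) = -569292/6022493912 = -569292*1/6022493912 = -142323/1505623478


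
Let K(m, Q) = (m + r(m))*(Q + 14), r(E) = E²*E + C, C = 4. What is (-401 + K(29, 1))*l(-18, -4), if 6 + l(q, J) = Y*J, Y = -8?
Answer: 9514154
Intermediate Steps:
l(q, J) = -6 - 8*J
r(E) = 4 + E³ (r(E) = E²*E + 4 = E³ + 4 = 4 + E³)
K(m, Q) = (14 + Q)*(4 + m + m³) (K(m, Q) = (m + (4 + m³))*(Q + 14) = (4 + m + m³)*(14 + Q) = (14 + Q)*(4 + m + m³))
(-401 + K(29, 1))*l(-18, -4) = (-401 + (56 + 14*29 + 14*29³ + 1*29 + 1*(4 + 29³)))*(-6 - 8*(-4)) = (-401 + (56 + 406 + 14*24389 + 29 + 1*(4 + 24389)))*(-6 + 32) = (-401 + (56 + 406 + 341446 + 29 + 1*24393))*26 = (-401 + (56 + 406 + 341446 + 29 + 24393))*26 = (-401 + 366330)*26 = 365929*26 = 9514154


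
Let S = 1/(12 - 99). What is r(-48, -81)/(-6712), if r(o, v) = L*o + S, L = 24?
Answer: 100225/583944 ≈ 0.17163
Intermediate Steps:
S = -1/87 (S = 1/(-87) = -1/87 ≈ -0.011494)
r(o, v) = -1/87 + 24*o (r(o, v) = 24*o - 1/87 = -1/87 + 24*o)
r(-48, -81)/(-6712) = (-1/87 + 24*(-48))/(-6712) = (-1/87 - 1152)*(-1/6712) = -100225/87*(-1/6712) = 100225/583944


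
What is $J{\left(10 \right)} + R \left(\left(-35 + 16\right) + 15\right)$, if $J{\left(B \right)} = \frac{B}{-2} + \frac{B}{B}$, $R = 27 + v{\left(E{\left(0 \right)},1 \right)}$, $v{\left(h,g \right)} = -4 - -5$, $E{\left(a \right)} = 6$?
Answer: $-116$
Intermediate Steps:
$v{\left(h,g \right)} = 1$ ($v{\left(h,g \right)} = -4 + 5 = 1$)
$R = 28$ ($R = 27 + 1 = 28$)
$J{\left(B \right)} = 1 - \frac{B}{2}$ ($J{\left(B \right)} = B \left(- \frac{1}{2}\right) + 1 = - \frac{B}{2} + 1 = 1 - \frac{B}{2}$)
$J{\left(10 \right)} + R \left(\left(-35 + 16\right) + 15\right) = \left(1 - 5\right) + 28 \left(\left(-35 + 16\right) + 15\right) = \left(1 - 5\right) + 28 \left(-19 + 15\right) = -4 + 28 \left(-4\right) = -4 - 112 = -116$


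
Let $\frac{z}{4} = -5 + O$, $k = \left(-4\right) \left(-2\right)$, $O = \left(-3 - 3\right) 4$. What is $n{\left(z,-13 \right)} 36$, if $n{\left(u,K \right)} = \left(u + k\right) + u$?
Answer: $-8064$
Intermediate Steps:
$O = -24$ ($O = \left(-6\right) 4 = -24$)
$k = 8$
$z = -116$ ($z = 4 \left(-5 - 24\right) = 4 \left(-29\right) = -116$)
$n{\left(u,K \right)} = 8 + 2 u$ ($n{\left(u,K \right)} = \left(u + 8\right) + u = \left(8 + u\right) + u = 8 + 2 u$)
$n{\left(z,-13 \right)} 36 = \left(8 + 2 \left(-116\right)\right) 36 = \left(8 - 232\right) 36 = \left(-224\right) 36 = -8064$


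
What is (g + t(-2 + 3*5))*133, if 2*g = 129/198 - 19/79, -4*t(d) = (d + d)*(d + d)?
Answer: -234105137/10428 ≈ -22450.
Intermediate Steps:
t(d) = -d² (t(d) = -(d + d)*(d + d)/4 = -2*d*2*d/4 = -d²)
g = 2143/10428 (g = (129/198 - 19/79)/2 = (129*(1/198) - 19*1/79)/2 = (43/66 - 19/79)/2 = (½)*(2143/5214) = 2143/10428 ≈ 0.20550)
(g + t(-2 + 3*5))*133 = (2143/10428 - (-2 + 3*5)²)*133 = (2143/10428 - (-2 + 15)²)*133 = (2143/10428 - 1*13²)*133 = (2143/10428 - 1*169)*133 = (2143/10428 - 169)*133 = -1760189/10428*133 = -234105137/10428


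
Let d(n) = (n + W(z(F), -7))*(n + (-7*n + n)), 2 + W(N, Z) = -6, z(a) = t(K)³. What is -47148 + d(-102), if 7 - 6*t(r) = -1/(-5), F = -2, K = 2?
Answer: -103248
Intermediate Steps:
t(r) = 17/15 (t(r) = 7/6 - (-1)/(6*(-5)) = 7/6 - (-1)*(-1)/(6*5) = 7/6 - ⅙*⅕ = 7/6 - 1/30 = 17/15)
z(a) = 4913/3375 (z(a) = (17/15)³ = 4913/3375)
W(N, Z) = -8 (W(N, Z) = -2 - 6 = -8)
d(n) = -5*n*(-8 + n) (d(n) = (n - 8)*(n + (-7*n + n)) = (-8 + n)*(n - 6*n) = (-8 + n)*(-5*n) = -5*n*(-8 + n))
-47148 + d(-102) = -47148 + 5*(-102)*(8 - 1*(-102)) = -47148 + 5*(-102)*(8 + 102) = -47148 + 5*(-102)*110 = -47148 - 56100 = -103248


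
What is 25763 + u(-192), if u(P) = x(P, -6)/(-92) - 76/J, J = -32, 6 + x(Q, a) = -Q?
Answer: 4740457/184 ≈ 25763.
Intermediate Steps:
x(Q, a) = -6 - Q
u(P) = 449/184 + P/92 (u(P) = (-6 - P)/(-92) - 76/(-32) = (-6 - P)*(-1/92) - 76*(-1/32) = (3/46 + P/92) + 19/8 = 449/184 + P/92)
25763 + u(-192) = 25763 + (449/184 + (1/92)*(-192)) = 25763 + (449/184 - 48/23) = 25763 + 65/184 = 4740457/184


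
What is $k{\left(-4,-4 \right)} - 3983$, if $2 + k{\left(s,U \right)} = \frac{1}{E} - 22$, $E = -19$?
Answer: $- \frac{76134}{19} \approx -4007.1$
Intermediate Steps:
$k{\left(s,U \right)} = - \frac{457}{19}$ ($k{\left(s,U \right)} = -2 - \left(22 - \frac{1}{-19}\right) = -2 - \frac{419}{19} = - \frac{457}{19}$)
$k{\left(-4,-4 \right)} - 3983 = - \frac{457}{19} - 3983 = - \frac{76134}{19}$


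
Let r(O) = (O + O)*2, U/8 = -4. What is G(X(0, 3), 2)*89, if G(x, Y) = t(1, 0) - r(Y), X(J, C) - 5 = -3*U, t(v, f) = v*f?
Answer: -712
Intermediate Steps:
U = -32 (U = 8*(-4) = -32)
t(v, f) = f*v
r(O) = 4*O (r(O) = (2*O)*2 = 4*O)
X(J, C) = 101 (X(J, C) = 5 - 3*(-32) = 5 + 96 = 101)
G(x, Y) = -4*Y (G(x, Y) = 0*1 - 4*Y = 0 - 4*Y = -4*Y)
G(X(0, 3), 2)*89 = -4*2*89 = -8*89 = -712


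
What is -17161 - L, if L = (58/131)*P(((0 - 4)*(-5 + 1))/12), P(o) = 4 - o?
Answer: -6744737/393 ≈ -17162.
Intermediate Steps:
L = 464/393 (L = (58/131)*(4 - (0 - 4)*(-5 + 1)/12) = (58*(1/131))*(4 - (-4*(-4))/12) = 58*(4 - 16/12)/131 = 58*(4 - 1*4/3)/131 = 58*(4 - 4/3)/131 = (58/131)*(8/3) = 464/393 ≈ 1.1807)
-17161 - L = -17161 - 1*464/393 = -17161 - 464/393 = -6744737/393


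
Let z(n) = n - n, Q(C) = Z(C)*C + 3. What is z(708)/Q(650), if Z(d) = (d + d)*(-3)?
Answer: 0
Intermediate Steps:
Z(d) = -6*d (Z(d) = (2*d)*(-3) = -6*d)
Q(C) = 3 - 6*C² (Q(C) = (-6*C)*C + 3 = -6*C² + 3 = 3 - 6*C²)
z(n) = 0
z(708)/Q(650) = 0/(3 - 6*650²) = 0/(3 - 6*422500) = 0/(3 - 2535000) = 0/(-2534997) = 0*(-1/2534997) = 0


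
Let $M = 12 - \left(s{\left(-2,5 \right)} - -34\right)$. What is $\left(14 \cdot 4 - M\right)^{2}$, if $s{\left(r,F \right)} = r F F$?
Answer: $784$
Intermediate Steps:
$s{\left(r,F \right)} = r F^{2}$ ($s{\left(r,F \right)} = F r F = r F^{2}$)
$M = 28$ ($M = 12 - \left(- 2 \cdot 5^{2} - -34\right) = 12 - \left(\left(-2\right) 25 + 34\right) = 12 - \left(-50 + 34\right) = 12 - -16 = 12 + 16 = 28$)
$\left(14 \cdot 4 - M\right)^{2} = \left(14 \cdot 4 - 28\right)^{2} = \left(56 - 28\right)^{2} = 28^{2} = 784$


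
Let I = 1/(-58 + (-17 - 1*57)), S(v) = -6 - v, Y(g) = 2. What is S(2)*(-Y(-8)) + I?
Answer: 2111/132 ≈ 15.992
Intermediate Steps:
I = -1/132 (I = 1/(-58 + (-17 - 57)) = 1/(-58 - 74) = 1/(-132) = -1/132 ≈ -0.0075758)
S(2)*(-Y(-8)) + I = (-6 - 1*2)*(-1*2) - 1/132 = (-6 - 2)*(-2) - 1/132 = -8*(-2) - 1/132 = 16 - 1/132 = 2111/132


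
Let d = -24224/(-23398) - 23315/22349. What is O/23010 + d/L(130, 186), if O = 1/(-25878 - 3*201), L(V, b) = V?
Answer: -970777684024/15931542867334731 ≈ -6.0934e-5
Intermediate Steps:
d = -2071097/261460951 (d = -24224*(-1/23398) - 23315*1/22349 = 12112/11699 - 23315/22349 = -2071097/261460951 ≈ -0.0079212)
O = -1/26481 (O = 1/(-25878 - 603) = 1/(-26481) = -1/26481 ≈ -3.7763e-5)
O/23010 + d/L(130, 186) = -1/26481/23010 - 2071097/261460951/130 = -1/26481*1/23010 - 2071097/261460951*1/130 = -1/609327810 - 2071097/33989923630 = -970777684024/15931542867334731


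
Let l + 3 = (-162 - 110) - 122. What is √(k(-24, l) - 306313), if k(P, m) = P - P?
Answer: I*√306313 ≈ 553.46*I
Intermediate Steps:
l = -397 (l = -3 + ((-162 - 110) - 122) = -3 + (-272 - 122) = -3 - 394 = -397)
k(P, m) = 0
√(k(-24, l) - 306313) = √(0 - 306313) = √(-306313) = I*√306313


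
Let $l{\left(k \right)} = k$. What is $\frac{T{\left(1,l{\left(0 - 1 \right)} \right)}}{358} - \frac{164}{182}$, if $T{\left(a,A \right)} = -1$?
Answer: $- \frac{29447}{32578} \approx -0.90389$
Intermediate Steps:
$\frac{T{\left(1,l{\left(0 - 1 \right)} \right)}}{358} - \frac{164}{182} = - \frac{1}{358} - \frac{164}{182} = \left(-1\right) \frac{1}{358} - \frac{82}{91} = - \frac{1}{358} - \frac{82}{91} = - \frac{29447}{32578}$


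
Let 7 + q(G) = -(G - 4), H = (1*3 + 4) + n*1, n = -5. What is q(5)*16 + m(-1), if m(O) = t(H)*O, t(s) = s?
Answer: -130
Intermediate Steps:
H = 2 (H = (1*3 + 4) - 5*1 = (3 + 4) - 5 = 7 - 5 = 2)
q(G) = -3 - G (q(G) = -7 - (G - 4) = -7 - (-4 + G) = -7 + (4 - G) = -3 - G)
m(O) = 2*O
q(5)*16 + m(-1) = (-3 - 1*5)*16 + 2*(-1) = (-3 - 5)*16 - 2 = -8*16 - 2 = -128 - 2 = -130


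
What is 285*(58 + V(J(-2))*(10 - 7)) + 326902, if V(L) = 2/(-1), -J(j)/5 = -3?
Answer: 341722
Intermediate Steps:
J(j) = 15 (J(j) = -5*(-3) = 15)
V(L) = -2 (V(L) = 2*(-1) = -2)
285*(58 + V(J(-2))*(10 - 7)) + 326902 = 285*(58 - 2*(10 - 7)) + 326902 = 285*(58 - 2*3) + 326902 = 285*(58 - 6) + 326902 = 285*52 + 326902 = 14820 + 326902 = 341722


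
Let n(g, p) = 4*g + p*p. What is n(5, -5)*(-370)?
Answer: -16650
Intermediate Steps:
n(g, p) = p² + 4*g (n(g, p) = 4*g + p² = p² + 4*g)
n(5, -5)*(-370) = ((-5)² + 4*5)*(-370) = (25 + 20)*(-370) = 45*(-370) = -16650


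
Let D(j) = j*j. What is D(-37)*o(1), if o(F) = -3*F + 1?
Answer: -2738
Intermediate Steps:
D(j) = j²
o(F) = 1 - 3*F
D(-37)*o(1) = (-37)²*(1 - 3*1) = 1369*(1 - 3) = 1369*(-2) = -2738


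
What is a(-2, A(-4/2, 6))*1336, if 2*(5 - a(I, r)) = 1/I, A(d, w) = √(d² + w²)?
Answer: 7014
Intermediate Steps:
a(I, r) = 5 - 1/(2*I)
a(-2, A(-4/2, 6))*1336 = (5 - ½/(-2))*1336 = (5 - ½*(-½))*1336 = (5 + ¼)*1336 = (21/4)*1336 = 7014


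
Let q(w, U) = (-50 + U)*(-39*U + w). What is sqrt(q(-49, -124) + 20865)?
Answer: I*sqrt(812073) ≈ 901.15*I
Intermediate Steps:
q(w, U) = (-50 + U)*(w - 39*U)
sqrt(q(-49, -124) + 20865) = sqrt((-50*(-49) - 39*(-124)**2 + 1950*(-124) - 124*(-49)) + 20865) = sqrt((2450 - 39*15376 - 241800 + 6076) + 20865) = sqrt((2450 - 599664 - 241800 + 6076) + 20865) = sqrt(-832938 + 20865) = sqrt(-812073) = I*sqrt(812073)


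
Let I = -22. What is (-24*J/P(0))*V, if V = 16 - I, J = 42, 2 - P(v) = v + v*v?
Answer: -19152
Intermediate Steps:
P(v) = 2 - v - v² (P(v) = 2 - (v + v*v) = 2 - (v + v²) = 2 + (-v - v²) = 2 - v - v²)
V = 38 (V = 16 - 1*(-22) = 16 + 22 = 38)
(-24*J/P(0))*V = -1008/(2 - 1*0 - 1*0²)*38 = -1008/(2 + 0 - 1*0)*38 = -1008/(2 + 0 + 0)*38 = -1008/2*38 = -24*21*38 = -504*38 = -19152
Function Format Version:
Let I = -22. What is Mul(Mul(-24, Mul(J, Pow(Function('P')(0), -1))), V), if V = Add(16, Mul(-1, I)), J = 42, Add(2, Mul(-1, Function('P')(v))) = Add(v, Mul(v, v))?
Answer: -19152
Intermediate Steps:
Function('P')(v) = Add(2, Mul(-1, v), Mul(-1, Pow(v, 2))) (Function('P')(v) = Add(2, Mul(-1, Add(v, Mul(v, v)))) = Add(2, Mul(-1, Add(v, Pow(v, 2)))) = Add(2, Add(Mul(-1, v), Mul(-1, Pow(v, 2)))) = Add(2, Mul(-1, v), Mul(-1, Pow(v, 2))))
V = 38 (V = Add(16, Mul(-1, -22)) = Add(16, 22) = 38)
Mul(Mul(-24, Mul(J, Pow(Function('P')(0), -1))), V) = Mul(Mul(-24, Mul(42, Pow(Add(2, Mul(-1, 0), Mul(-1, Pow(0, 2))), -1))), 38) = Mul(Mul(-24, Mul(42, Pow(Add(2, 0, Mul(-1, 0)), -1))), 38) = Mul(Mul(-24, Mul(42, Pow(Add(2, 0, 0), -1))), 38) = Mul(Mul(-24, Mul(42, Pow(2, -1))), 38) = Mul(Mul(-24, Mul(42, Rational(1, 2))), 38) = Mul(Mul(-24, 21), 38) = Mul(-504, 38) = -19152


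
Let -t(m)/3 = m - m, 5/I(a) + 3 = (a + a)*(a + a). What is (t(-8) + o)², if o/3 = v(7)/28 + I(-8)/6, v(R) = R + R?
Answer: 145924/64009 ≈ 2.2797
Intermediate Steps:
v(R) = 2*R
I(a) = 5/(-3 + 4*a²) (I(a) = 5/(-3 + (a + a)*(a + a)) = 5/(-3 + (2*a)*(2*a)) = 5/(-3 + 4*a²))
t(m) = 0 (t(m) = -3*(m - m) = -3*0 = 0)
o = 382/253 (o = 3*((2*7)/28 + (5/(-3 + 4*(-8)²))/6) = 3*(14*(1/28) + (5/(-3 + 4*64))*(⅙)) = 3*(½ + (5/(-3 + 256))*(⅙)) = 3*(½ + (5/253)*(⅙)) = 3*(½ + 5/1518) = 3*(382/759) = 382/253 ≈ 1.5099)
(t(-8) + o)² = (0 + 382/253)² = (382/253)² = 145924/64009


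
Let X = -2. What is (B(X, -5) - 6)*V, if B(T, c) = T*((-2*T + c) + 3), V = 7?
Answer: -70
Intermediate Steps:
B(T, c) = T*(3 + c - 2*T) (B(T, c) = T*((c - 2*T) + 3) = T*(3 + c - 2*T))
(B(X, -5) - 6)*V = (-2*(3 - 5 - 2*(-2)) - 6)*7 = (-2*(3 - 5 + 4) - 6)*7 = (-2*2 - 6)*7 = (-4 - 6)*7 = -10*7 = -70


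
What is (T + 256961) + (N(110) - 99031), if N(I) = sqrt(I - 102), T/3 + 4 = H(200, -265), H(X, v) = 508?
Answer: 159442 + 2*sqrt(2) ≈ 1.5944e+5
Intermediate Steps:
T = 1512 (T = -12 + 3*508 = -12 + 1524 = 1512)
N(I) = sqrt(-102 + I)
(T + 256961) + (N(110) - 99031) = (1512 + 256961) + (sqrt(-102 + 110) - 99031) = 258473 + (sqrt(8) - 99031) = 258473 + (2*sqrt(2) - 99031) = 258473 + (-99031 + 2*sqrt(2)) = 159442 + 2*sqrt(2)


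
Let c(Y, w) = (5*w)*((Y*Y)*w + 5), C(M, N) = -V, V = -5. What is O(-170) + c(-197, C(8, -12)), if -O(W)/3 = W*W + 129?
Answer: 4764163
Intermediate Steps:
C(M, N) = 5 (C(M, N) = -1*(-5) = 5)
c(Y, w) = 5*w*(5 + w*Y²) (c(Y, w) = (5*w)*(Y²*w + 5) = (5*w)*(w*Y² + 5) = (5*w)*(5 + w*Y²) = 5*w*(5 + w*Y²))
O(W) = -387 - 3*W² (O(W) = -3*(W*W + 129) = -3*(W² + 129) = -3*(129 + W²) = -387 - 3*W²)
O(-170) + c(-197, C(8, -12)) = (-387 - 3*(-170)²) + 5*5*(5 + 5*(-197)²) = (-387 - 3*28900) + 5*5*(5 + 5*38809) = (-387 - 86700) + 5*5*(5 + 194045) = -87087 + 5*5*194050 = -87087 + 4851250 = 4764163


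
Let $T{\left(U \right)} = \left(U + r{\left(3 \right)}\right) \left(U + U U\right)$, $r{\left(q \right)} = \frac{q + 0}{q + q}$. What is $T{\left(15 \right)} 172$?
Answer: $639840$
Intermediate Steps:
$r{\left(q \right)} = \frac{1}{2}$ ($r{\left(q \right)} = \frac{q}{2 q} = q \frac{1}{2 q} = \frac{1}{2}$)
$T{\left(U \right)} = \left(\frac{1}{2} + U\right) \left(U + U^{2}\right)$ ($T{\left(U \right)} = \left(U + \frac{1}{2}\right) \left(U + U U\right) = \left(\frac{1}{2} + U\right) \left(U + U^{2}\right)$)
$T{\left(15 \right)} 172 = \frac{1}{2} \cdot 15 \left(1 + 2 \cdot 15^{2} + 3 \cdot 15\right) 172 = \frac{1}{2} \cdot 15 \left(1 + 2 \cdot 225 + 45\right) 172 = \frac{1}{2} \cdot 15 \left(1 + 450 + 45\right) 172 = \frac{1}{2} \cdot 15 \cdot 496 \cdot 172 = 3720 \cdot 172 = 639840$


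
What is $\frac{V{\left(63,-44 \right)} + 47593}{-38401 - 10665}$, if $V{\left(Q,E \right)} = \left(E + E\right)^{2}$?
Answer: $- \frac{55337}{49066} \approx -1.1278$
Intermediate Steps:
$V{\left(Q,E \right)} = 4 E^{2}$ ($V{\left(Q,E \right)} = \left(2 E\right)^{2} = 4 E^{2}$)
$\frac{V{\left(63,-44 \right)} + 47593}{-38401 - 10665} = \frac{4 \left(-44\right)^{2} + 47593}{-38401 - 10665} = \frac{4 \cdot 1936 + 47593}{-49066} = \left(7744 + 47593\right) \left(- \frac{1}{49066}\right) = 55337 \left(- \frac{1}{49066}\right) = - \frac{55337}{49066}$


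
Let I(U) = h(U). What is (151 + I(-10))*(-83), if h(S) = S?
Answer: -11703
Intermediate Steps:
I(U) = U
(151 + I(-10))*(-83) = (151 - 10)*(-83) = 141*(-83) = -11703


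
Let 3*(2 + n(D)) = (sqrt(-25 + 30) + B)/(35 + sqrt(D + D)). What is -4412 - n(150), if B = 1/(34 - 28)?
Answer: -14685307/3330 - 7*sqrt(5)/555 + sqrt(3)/1665 + 2*sqrt(15)/555 ≈ -4410.0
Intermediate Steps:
B = 1/6 ≈ 0.16667
n(D) = -2 + (1/6 + sqrt(5))/(3*(35 + sqrt(2)*sqrt(D))) (n(D) = -2 + ((sqrt(-25 + 30) + 1/6)/(35 + sqrt(D + D)))/3 = -2 + ((sqrt(5) + 1/6)/(35 + sqrt(2*D)))/3 = -2 + ((1/6 + sqrt(5))/(35 + sqrt(2)*sqrt(D)))/3 = -2 + (1/6 + sqrt(5))/(3*(35 + sqrt(2)*sqrt(D))))
-4412 - n(150) = -4412 - (-1259 + 6*sqrt(5) - 36*sqrt(2)*sqrt(150))/(18*(35 + sqrt(2)*sqrt(150))) = -4412 - (-1259 + 6*sqrt(5) - 36*sqrt(2)*5*sqrt(6))/(18*(35 + sqrt(2)*(5*sqrt(6)))) = -4412 - (-1259 + 6*sqrt(5) - 360*sqrt(3))/(18*(35 + 10*sqrt(3))) = -4412 - (-1259 - 360*sqrt(3) + 6*sqrt(5))/(18*(35 + 10*sqrt(3)))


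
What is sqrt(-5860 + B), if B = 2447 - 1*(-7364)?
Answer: 3*sqrt(439) ≈ 62.857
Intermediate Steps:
B = 9811 (B = 2447 + 7364 = 9811)
sqrt(-5860 + B) = sqrt(-5860 + 9811) = sqrt(3951) = 3*sqrt(439)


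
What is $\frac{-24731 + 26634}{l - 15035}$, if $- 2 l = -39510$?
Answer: $\frac{1903}{4720} \approx 0.40318$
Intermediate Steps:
$l = 19755$ ($l = \left(- \frac{1}{2}\right) \left(-39510\right) = 19755$)
$\frac{-24731 + 26634}{l - 15035} = \frac{-24731 + 26634}{19755 - 15035} = \frac{1903}{4720}$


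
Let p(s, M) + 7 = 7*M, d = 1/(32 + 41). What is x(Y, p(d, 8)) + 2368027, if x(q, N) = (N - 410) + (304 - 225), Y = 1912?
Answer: 2367745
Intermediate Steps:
d = 1/73 ≈ 0.013699
p(s, M) = -7 + 7*M
x(q, N) = -331 + N (x(q, N) = (-410 + N) + 79 = -331 + N)
x(Y, p(d, 8)) + 2368027 = (-331 + (-7 + 7*8)) + 2368027 = (-331 + (-7 + 56)) + 2368027 = (-331 + 49) + 2368027 = -282 + 2368027 = 2367745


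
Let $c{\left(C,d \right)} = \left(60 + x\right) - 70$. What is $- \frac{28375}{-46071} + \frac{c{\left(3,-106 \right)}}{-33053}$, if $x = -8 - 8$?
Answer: $\frac{939076721}{1522784763} \approx 0.61668$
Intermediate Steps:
$x = -16$ ($x = -8 - 8 = -16$)
$c{\left(C,d \right)} = -26$ ($c{\left(C,d \right)} = \left(60 - 16\right) - 70 = 44 - 70 = -26$)
$- \frac{28375}{-46071} + \frac{c{\left(3,-106 \right)}}{-33053} = - \frac{28375}{-46071} - \frac{26}{-33053} = \left(-28375\right) \left(- \frac{1}{46071}\right) - - \frac{26}{33053} = \frac{28375}{46071} + \frac{26}{33053} = \frac{939076721}{1522784763}$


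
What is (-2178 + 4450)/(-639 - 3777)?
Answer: -71/138 ≈ -0.51449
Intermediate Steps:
(-2178 + 4450)/(-639 - 3777) = 2272/(-4416) = 2272*(-1/4416) = -71/138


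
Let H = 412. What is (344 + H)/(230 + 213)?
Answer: 756/443 ≈ 1.7065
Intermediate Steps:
(344 + H)/(230 + 213) = (344 + 412)/(230 + 213) = 756/443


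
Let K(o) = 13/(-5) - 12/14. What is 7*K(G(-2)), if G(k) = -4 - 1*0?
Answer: -121/5 ≈ -24.200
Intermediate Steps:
G(k) = -4 (G(k) = -4 + 0 = -4)
K(o) = -121/35 (K(o) = 13*(-1/5) - 12*1/14 = -13/5 - 6/7 = -121/35)
7*K(G(-2)) = 7*(-121/35) = -121/5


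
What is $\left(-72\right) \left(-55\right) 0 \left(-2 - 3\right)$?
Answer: $0$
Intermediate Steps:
$\left(-72\right) \left(-55\right) 0 \left(-2 - 3\right) = 3960 \cdot 0 \left(-5\right) = 3960 \cdot 0 = 0$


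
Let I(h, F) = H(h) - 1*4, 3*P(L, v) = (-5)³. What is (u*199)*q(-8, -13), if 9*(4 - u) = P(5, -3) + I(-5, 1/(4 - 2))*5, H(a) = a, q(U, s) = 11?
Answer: 805552/27 ≈ 29835.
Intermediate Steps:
P(L, v) = -125/3 (P(L, v) = (⅓)*(-5)³ = (⅓)*(-125) = -125/3)
I(h, F) = -4 + h (I(h, F) = h - 1*4 = h - 4 = -4 + h)
u = 368/27 (u = 4 - (-125/3 + (-4 - 5)*5)/9 = 4 - (-125/3 - 9*5)/9 = 4 - (-125/3 - 45)/9 = 4 - ⅑*(-260/3) = 4 + 260/27 = 368/27 ≈ 13.630)
(u*199)*q(-8, -13) = ((368/27)*199)*11 = (73232/27)*11 = 805552/27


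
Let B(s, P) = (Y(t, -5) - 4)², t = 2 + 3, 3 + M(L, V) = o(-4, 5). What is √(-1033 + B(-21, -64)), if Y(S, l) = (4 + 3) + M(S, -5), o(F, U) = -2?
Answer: 7*I*√21 ≈ 32.078*I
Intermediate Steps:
M(L, V) = -5 (M(L, V) = -3 - 2 = -5)
t = 5
Y(S, l) = 2 (Y(S, l) = (4 + 3) - 5 = 7 - 5 = 2)
B(s, P) = 4 (B(s, P) = (2 - 4)² = (-2)² = 4)
√(-1033 + B(-21, -64)) = √(-1033 + 4) = √(-1029) = 7*I*√21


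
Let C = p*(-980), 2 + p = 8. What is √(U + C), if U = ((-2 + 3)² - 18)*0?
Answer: 14*I*√30 ≈ 76.681*I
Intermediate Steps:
p = 6 (p = -2 + 8 = 6)
C = -5880 (C = 6*(-980) = -5880)
U = 0 (U = (1² - 18)*0 = (1 - 18)*0 = -17*0 = 0)
√(U + C) = √(0 - 5880) = √(-5880) = 14*I*√30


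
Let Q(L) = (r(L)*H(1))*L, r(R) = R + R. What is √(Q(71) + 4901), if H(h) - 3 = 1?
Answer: √45229 ≈ 212.67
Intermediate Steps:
r(R) = 2*R
H(h) = 4 (H(h) = 3 + 1 = 4)
Q(L) = 8*L² (Q(L) = ((2*L)*4)*L = (8*L)*L = 8*L²)
√(Q(71) + 4901) = √(8*71² + 4901) = √(8*5041 + 4901) = √(40328 + 4901) = √45229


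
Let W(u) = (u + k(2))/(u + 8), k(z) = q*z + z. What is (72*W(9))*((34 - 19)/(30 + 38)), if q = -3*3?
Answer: -1890/289 ≈ -6.5398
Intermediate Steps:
q = -9
k(z) = -8*z (k(z) = -9*z + z = -8*z)
W(u) = (-16 + u)/(8 + u) (W(u) = (u - 8*2)/(u + 8) = (u - 16)/(8 + u) = (-16 + u)/(8 + u))
(72*W(9))*((34 - 19)/(30 + 38)) = (72*((-16 + 9)/(8 + 9)))*((34 - 19)/(30 + 38)) = (72*(-7/17))*(15/68) = -504/17*15/68 = -1890/289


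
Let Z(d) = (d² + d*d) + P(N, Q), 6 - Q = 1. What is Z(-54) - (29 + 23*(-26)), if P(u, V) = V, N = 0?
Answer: 6406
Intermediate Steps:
Q = 5 (Q = 6 - 1*1 = 6 - 1 = 5)
Z(d) = 5 + 2*d² (Z(d) = (d² + d*d) + 5 = (d² + d²) + 5 = 2*d² + 5 = 5 + 2*d²)
Z(-54) - (29 + 23*(-26)) = (5 + 2*(-54)²) - (29 + 23*(-26)) = (5 + 2*2916) - (29 - 598) = (5 + 5832) - 1*(-569) = 5837 + 569 = 6406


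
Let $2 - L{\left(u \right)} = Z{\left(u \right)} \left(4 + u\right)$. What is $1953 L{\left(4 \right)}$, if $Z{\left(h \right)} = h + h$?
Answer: $-121086$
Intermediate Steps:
$Z{\left(h \right)} = 2 h$
$L{\left(u \right)} = 2 - 2 u \left(4 + u\right)$
$1953 L{\left(4 \right)} = 1953 \left(2 - 32 - 2 \cdot 4^{2}\right) = 1953 \left(2 - 32 - 32\right) = 1953 \left(-62\right) = -121086$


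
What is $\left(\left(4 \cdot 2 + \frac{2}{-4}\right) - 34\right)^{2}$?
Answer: $\frac{2809}{4} \approx 702.25$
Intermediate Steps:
$\left(\left(4 \cdot 2 + \frac{2}{-4}\right) - 34\right)^{2} = \left(\left(8 + 2 \left(- \frac{1}{4}\right)\right) - 34\right)^{2} = \left(\left(8 - \frac{1}{2}\right) - 34\right)^{2} = \left(\frac{15}{2} - 34\right)^{2} = \left(- \frac{53}{2}\right)^{2} = \frac{2809}{4}$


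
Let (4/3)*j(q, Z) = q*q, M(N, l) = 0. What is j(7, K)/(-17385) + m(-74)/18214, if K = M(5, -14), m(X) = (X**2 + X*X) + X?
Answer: 17947111/30157180 ≈ 0.59512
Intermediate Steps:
m(X) = X + 2*X**2 (m(X) = (X**2 + X**2) + X = 2*X**2 + X = X + 2*X**2)
K = 0
j(q, Z) = 3*q**2/4 (j(q, Z) = 3*(q*q)/4 = 3*q**2/4)
j(7, K)/(-17385) + m(-74)/18214 = ((3/4)*7**2)/(-17385) - 74*(1 + 2*(-74))/18214 = ((3/4)*49)*(-1/17385) - 74*(1 - 148)*(1/18214) = (147/4)*(-1/17385) - 74*(-147)*(1/18214) = -49/23180 + 10878*(1/18214) = -49/23180 + 777/1301 = 17947111/30157180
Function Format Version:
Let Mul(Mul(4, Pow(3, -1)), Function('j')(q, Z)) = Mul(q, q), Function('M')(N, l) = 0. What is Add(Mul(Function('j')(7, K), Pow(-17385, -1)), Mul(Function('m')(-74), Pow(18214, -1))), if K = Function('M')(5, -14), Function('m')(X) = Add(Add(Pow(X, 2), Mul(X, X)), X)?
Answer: Rational(17947111, 30157180) ≈ 0.59512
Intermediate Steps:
Function('m')(X) = Add(X, Mul(2, Pow(X, 2))) (Function('m')(X) = Add(Add(Pow(X, 2), Pow(X, 2)), X) = Add(Mul(2, Pow(X, 2)), X) = Add(X, Mul(2, Pow(X, 2))))
K = 0
Function('j')(q, Z) = Mul(Rational(3, 4), Pow(q, 2)) (Function('j')(q, Z) = Mul(Rational(3, 4), Mul(q, q)) = Mul(Rational(3, 4), Pow(q, 2)))
Add(Mul(Function('j')(7, K), Pow(-17385, -1)), Mul(Function('m')(-74), Pow(18214, -1))) = Add(Mul(Mul(Rational(3, 4), Pow(7, 2)), Pow(-17385, -1)), Mul(Mul(-74, Add(1, Mul(2, -74))), Pow(18214, -1))) = Add(Mul(Mul(Rational(3, 4), 49), Rational(-1, 17385)), Mul(Mul(-74, Add(1, -148)), Rational(1, 18214))) = Add(Mul(Rational(147, 4), Rational(-1, 17385)), Mul(Mul(-74, -147), Rational(1, 18214))) = Add(Rational(-49, 23180), Mul(10878, Rational(1, 18214))) = Add(Rational(-49, 23180), Rational(777, 1301)) = Rational(17947111, 30157180)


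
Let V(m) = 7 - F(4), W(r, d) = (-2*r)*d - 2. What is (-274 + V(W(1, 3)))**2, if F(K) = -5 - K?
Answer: 66564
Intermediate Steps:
W(r, d) = -2 - 2*d*r (W(r, d) = -2*d*r - 2 = -2 - 2*d*r)
V(m) = 16 (V(m) = 7 - (-5 - 1*4) = 7 - (-5 - 4) = 7 - 1*(-9) = 7 + 9 = 16)
(-274 + V(W(1, 3)))**2 = (-274 + 16)**2 = (-258)**2 = 66564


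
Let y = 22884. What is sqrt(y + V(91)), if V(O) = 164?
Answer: 2*sqrt(5762) ≈ 151.82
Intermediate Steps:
sqrt(y + V(91)) = sqrt(22884 + 164) = sqrt(23048) = 2*sqrt(5762)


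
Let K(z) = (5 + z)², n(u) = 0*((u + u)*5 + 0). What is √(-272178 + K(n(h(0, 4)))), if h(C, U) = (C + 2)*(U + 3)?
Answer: I*√272153 ≈ 521.68*I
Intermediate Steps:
h(C, U) = (2 + C)*(3 + U)
n(u) = 0 (n(u) = 0*((2*u)*5 + 0) = 0*(10*u + 0) = 0*(10*u) = 0)
√(-272178 + K(n(h(0, 4)))) = √(-272178 + (5 + 0)²) = √(-272178 + 5²) = √(-272178 + 25) = √(-272153) = I*√272153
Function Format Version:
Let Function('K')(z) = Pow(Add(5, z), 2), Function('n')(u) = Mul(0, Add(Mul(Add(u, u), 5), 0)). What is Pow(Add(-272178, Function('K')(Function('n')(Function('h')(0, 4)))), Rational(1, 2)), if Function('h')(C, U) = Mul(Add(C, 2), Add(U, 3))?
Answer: Mul(I, Pow(272153, Rational(1, 2))) ≈ Mul(521.68, I)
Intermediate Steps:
Function('h')(C, U) = Mul(Add(2, C), Add(3, U))
Function('n')(u) = 0 (Function('n')(u) = Mul(0, Add(Mul(Mul(2, u), 5), 0)) = Mul(0, Add(Mul(10, u), 0)) = Mul(0, Mul(10, u)) = 0)
Pow(Add(-272178, Function('K')(Function('n')(Function('h')(0, 4)))), Rational(1, 2)) = Pow(Add(-272178, Pow(Add(5, 0), 2)), Rational(1, 2)) = Pow(Add(-272178, Pow(5, 2)), Rational(1, 2)) = Pow(Add(-272178, 25), Rational(1, 2)) = Pow(-272153, Rational(1, 2)) = Mul(I, Pow(272153, Rational(1, 2)))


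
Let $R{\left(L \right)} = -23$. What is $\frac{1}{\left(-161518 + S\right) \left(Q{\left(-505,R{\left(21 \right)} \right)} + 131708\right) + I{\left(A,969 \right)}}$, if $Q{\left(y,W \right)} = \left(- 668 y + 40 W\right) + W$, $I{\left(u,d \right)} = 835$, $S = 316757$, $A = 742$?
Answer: $\frac{1}{72668152930} \approx 1.3761 \cdot 10^{-11}$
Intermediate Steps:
$Q{\left(y,W \right)} = - 668 y + 41 W$
$\frac{1}{\left(-161518 + S\right) \left(Q{\left(-505,R{\left(21 \right)} \right)} + 131708\right) + I{\left(A,969 \right)}} = \frac{1}{\left(-161518 + 316757\right) \left(\left(\left(-668\right) \left(-505\right) + 41 \left(-23\right)\right) + 131708\right) + 835} = \frac{1}{155239 \left(\left(337340 - 943\right) + 131708\right) + 835} = \frac{1}{155239 \left(336397 + 131708\right) + 835} = \frac{1}{155239 \cdot 468105 + 835} = \frac{1}{72668152095 + 835} = \frac{1}{72668152930}$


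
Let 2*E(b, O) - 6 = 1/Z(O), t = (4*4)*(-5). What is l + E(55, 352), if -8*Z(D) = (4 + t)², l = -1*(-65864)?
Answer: 95111947/1444 ≈ 65867.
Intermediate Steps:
t = -80 (t = 16*(-5) = -80)
l = 65864
Z(D) = -722 (Z(D) = -(4 - 80)²/8 = -⅛*(-76)² = -⅛*5776 = -722)
E(b, O) = 4331/1444 (E(b, O) = 3 + (½)/(-722) = 3 + (½)*(-1/722) = 3 - 1/1444 = 4331/1444)
l + E(55, 352) = 65864 + 4331/1444 = 95111947/1444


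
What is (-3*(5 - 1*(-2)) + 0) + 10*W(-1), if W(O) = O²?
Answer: -11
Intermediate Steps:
(-3*(5 - 1*(-2)) + 0) + 10*W(-1) = (-3*(5 - 1*(-2)) + 0) + 10*(-1)² = (-3*(5 + 2) + 0) + 10*1 = (-3*7 + 0) + 10 = (-21 + 0) + 10 = -21 + 10 = -11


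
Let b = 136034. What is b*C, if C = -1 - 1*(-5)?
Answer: 544136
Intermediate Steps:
C = 4 (C = -1 + 5 = 4)
b*C = 136034*4 = 544136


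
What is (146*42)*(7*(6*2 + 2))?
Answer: 600936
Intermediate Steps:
(146*42)*(7*(6*2 + 2)) = 6132*(7*(12 + 2)) = 6132*(7*14) = 6132*98 = 600936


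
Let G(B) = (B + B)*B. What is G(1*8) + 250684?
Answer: 250812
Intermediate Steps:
G(B) = 2*B² (G(B) = (2*B)*B = 2*B²)
G(1*8) + 250684 = 2*(1*8)² + 250684 = 2*8² + 250684 = 2*64 + 250684 = 128 + 250684 = 250812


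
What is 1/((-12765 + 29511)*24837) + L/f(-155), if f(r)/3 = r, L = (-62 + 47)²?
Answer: -6238805999/12893532462 ≈ -0.48387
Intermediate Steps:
L = 225 (L = (-15)² = 225)
f(r) = 3*r
1/((-12765 + 29511)*24837) + L/f(-155) = 1/((-12765 + 29511)*24837) + 225/((3*(-155))) = (1/24837)/16746 + 225/(-465) = (1/16746)*(1/24837) + 225*(-1/465) = 1/415920402 - 15/31 = -6238805999/12893532462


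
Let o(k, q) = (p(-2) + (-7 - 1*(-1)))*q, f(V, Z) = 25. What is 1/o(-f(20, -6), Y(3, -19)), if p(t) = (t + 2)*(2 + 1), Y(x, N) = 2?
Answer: -1/12 ≈ -0.083333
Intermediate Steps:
p(t) = 6 + 3*t (p(t) = (2 + t)*3 = 6 + 3*t)
o(k, q) = -6*q (o(k, q) = ((6 + 3*(-2)) + (-7 - 1*(-1)))*q = ((6 - 6) + (-7 + 1))*q = (0 - 6)*q = -6*q)
1/o(-f(20, -6), Y(3, -19)) = 1/(-6*2) = 1/(-12) = -1/12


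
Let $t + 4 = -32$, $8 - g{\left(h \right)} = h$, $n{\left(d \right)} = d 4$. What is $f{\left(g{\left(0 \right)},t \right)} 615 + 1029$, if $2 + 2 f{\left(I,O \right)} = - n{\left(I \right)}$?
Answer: $-9426$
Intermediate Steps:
$n{\left(d \right)} = 4 d$
$g{\left(h \right)} = 8 - h$
$t = -36$ ($t = -4 - 32 = -36$)
$f{\left(I,O \right)} = -1 - 2 I$ ($f{\left(I,O \right)} = -1 + \frac{\left(-1\right) 4 I}{2} = -1 + \frac{\left(-4\right) I}{2} = -1 - 2 I$)
$f{\left(g{\left(0 \right)},t \right)} 615 + 1029 = \left(-1 - 2 \left(8 - 0\right)\right) 615 + 1029 = \left(-1 - 2 \left(8 + 0\right)\right) 615 + 1029 = \left(-1 - 16\right) 615 + 1029 = \left(-17\right) 615 + 1029 = -10455 + 1029 = -9426$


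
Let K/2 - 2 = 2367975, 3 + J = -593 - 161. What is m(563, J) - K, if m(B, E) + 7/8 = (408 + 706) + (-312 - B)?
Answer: -37885727/8 ≈ -4.7357e+6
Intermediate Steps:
J = -757 (J = -3 + (-593 - 161) = -3 - 754 = -757)
K = 4735954 (K = 4 + 2*2367975 = 4 + 4735950 = 4735954)
m(B, E) = 6409/8 - B (m(B, E) = -7/8 + ((408 + 706) + (-312 - B)) = -7/8 + (1114 + (-312 - B)) = -7/8 + (802 - B) = 6409/8 - B)
m(563, J) - K = (6409/8 - 1*563) - 1*4735954 = (6409/8 - 563) - 4735954 = 1905/8 - 4735954 = -37885727/8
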